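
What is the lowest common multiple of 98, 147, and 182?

98 = 2 × 7^2
147 = 3 × 7^2
182 = 2 × 7 × 13
LCM(98, 147, 182) = 2 × 3 × 7^2 × 13 = 3822.

3822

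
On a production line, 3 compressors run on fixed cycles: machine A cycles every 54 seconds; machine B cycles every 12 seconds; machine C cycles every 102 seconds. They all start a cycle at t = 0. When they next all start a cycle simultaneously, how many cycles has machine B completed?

All finish a whole number of cycles simultaneously at t = LCM of the periods.
54 = 2 × 3^3
12 = 2^2 × 3
102 = 2 × 3 × 17
LCM(54, 12, 102) = 2^2 × 3^3 × 17 = 1836.
Cycles for period 12: 1836 / 12 = 153.

153 cycles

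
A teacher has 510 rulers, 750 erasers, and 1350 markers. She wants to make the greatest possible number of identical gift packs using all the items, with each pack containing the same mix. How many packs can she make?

30 packs

The pack count must divide each quantity, so the greatest is gcd(510, 750, 1350).
510 = 2 × 3 × 5 × 17
750 = 2 × 3 × 5^3
1350 = 2 × 3^3 × 5^2
gcd(510, 750, 1350) = 2 × 3 × 5 = 30.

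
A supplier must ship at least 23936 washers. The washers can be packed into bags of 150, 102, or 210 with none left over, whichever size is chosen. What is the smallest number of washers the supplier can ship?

35700

The number of washers must be a common multiple of 150, 102, and 210, so a multiple of their LCM.
150 = 2 × 3 × 5^2
102 = 2 × 3 × 17
210 = 2 × 3 × 5 × 7
LCM(150, 102, 210) = 2 × 3 × 5^2 × 7 × 17 = 17850.
Smallest multiple of 17850 that is ≥ 23936: ⌈23936/17850⌉ × 17850 = 2 × 17850 = 35700.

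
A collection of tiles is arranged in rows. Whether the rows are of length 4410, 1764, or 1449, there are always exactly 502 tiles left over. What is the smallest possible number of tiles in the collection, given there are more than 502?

203362

N − 502 must be a common multiple of 4410, 1764, and 1449.
4410 = 2 × 3^2 × 5 × 7^2
1764 = 2^2 × 3^2 × 7^2
1449 = 3^2 × 7 × 23
LCM(4410, 1764, 1449) = 2^2 × 3^2 × 5 × 7^2 × 23 = 202860.
Smallest N > 502 is LCM + 502 = 202860 + 502 = 203362.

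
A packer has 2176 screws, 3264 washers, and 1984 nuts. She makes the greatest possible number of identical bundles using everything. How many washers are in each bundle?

Number of bundles = gcd(2176, 3264, 1984).
2176 = 2^7 × 17
3264 = 2^6 × 3 × 17
1984 = 2^6 × 31
gcd(2176, 3264, 1984) = 2^6 = 64.
washers per bundle = 3264 / 64 = 51.

51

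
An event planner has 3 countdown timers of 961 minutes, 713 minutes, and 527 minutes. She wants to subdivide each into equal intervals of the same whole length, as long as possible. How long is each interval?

31 minutes

The interval must divide each timer length; the longest such is the gcd.
961 = 31^2
713 = 23 × 31
527 = 17 × 31
gcd(961, 713, 527) = 31.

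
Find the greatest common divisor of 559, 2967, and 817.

43

559 = 13 × 43
2967 = 3 × 23 × 43
817 = 19 × 43
gcd(559, 2967, 817) = 43.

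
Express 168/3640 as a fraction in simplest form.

168 = 2^3 × 3 × 7
3640 = 2^3 × 5 × 7 × 13
gcd(168, 3640) = 2^3 × 7 = 56.
Divide numerator and denominator by 56: 168/3640 = 3/65.

3/65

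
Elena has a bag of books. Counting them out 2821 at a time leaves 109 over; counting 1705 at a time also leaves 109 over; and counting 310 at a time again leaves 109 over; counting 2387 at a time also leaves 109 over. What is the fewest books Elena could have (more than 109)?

N − 109 must be a common multiple of 2821, 1705, 310, and 2387.
2821 = 7 × 13 × 31
1705 = 5 × 11 × 31
310 = 2 × 5 × 31
2387 = 7 × 11 × 31
LCM(2821, 1705, 310, 2387) = 2 × 5 × 7 × 11 × 13 × 31 = 310310.
Smallest N > 109 is LCM + 109 = 310310 + 109 = 310419.

310419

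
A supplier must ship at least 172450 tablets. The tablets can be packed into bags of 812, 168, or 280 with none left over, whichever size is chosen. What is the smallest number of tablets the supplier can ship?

The number of tablets must be a common multiple of 812, 168, and 280, so a multiple of their LCM.
812 = 2^2 × 7 × 29
168 = 2^3 × 3 × 7
280 = 2^3 × 5 × 7
LCM(812, 168, 280) = 2^3 × 3 × 5 × 7 × 29 = 24360.
Smallest multiple of 24360 that is ≥ 172450: ⌈172450/24360⌉ × 24360 = 8 × 24360 = 194880.

194880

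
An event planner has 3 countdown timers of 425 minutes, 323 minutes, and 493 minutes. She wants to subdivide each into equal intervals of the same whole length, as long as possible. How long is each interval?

The interval must divide each timer length; the longest such is the gcd.
425 = 5^2 × 17
323 = 17 × 19
493 = 17 × 29
gcd(425, 323, 493) = 17.

17 minutes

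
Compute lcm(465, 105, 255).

465 = 3 × 5 × 31
105 = 3 × 5 × 7
255 = 3 × 5 × 17
LCM(465, 105, 255) = 3 × 5 × 7 × 17 × 31 = 55335.

55335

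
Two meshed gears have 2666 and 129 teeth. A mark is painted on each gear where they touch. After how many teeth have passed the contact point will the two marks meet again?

7998 teeth

The first simultaneous occurrence is after LCM of the individual periods.
2666 = 2 × 31 × 43
129 = 3 × 43
LCM(2666, 129) = 2 × 3 × 31 × 43 = 7998.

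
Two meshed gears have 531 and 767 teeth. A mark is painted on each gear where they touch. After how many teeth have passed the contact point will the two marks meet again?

6903 teeth

We need the least common multiple of the intervals.
531 = 3^2 × 59
767 = 13 × 59
LCM(531, 767) = 3^2 × 13 × 59 = 6903.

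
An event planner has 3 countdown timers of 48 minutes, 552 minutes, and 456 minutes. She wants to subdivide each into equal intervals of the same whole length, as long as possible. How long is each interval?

24 minutes

The interval must divide each timer length; the longest such is the gcd.
48 = 2^4 × 3
552 = 2^3 × 3 × 23
456 = 2^3 × 3 × 19
gcd(48, 552, 456) = 2^3 × 3 = 24.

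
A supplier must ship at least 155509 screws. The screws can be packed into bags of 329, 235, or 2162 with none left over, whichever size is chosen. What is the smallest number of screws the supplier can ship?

The number of screws must be a common multiple of 329, 235, and 2162, so a multiple of their LCM.
329 = 7 × 47
235 = 5 × 47
2162 = 2 × 23 × 47
LCM(329, 235, 2162) = 2 × 5 × 7 × 23 × 47 = 75670.
Smallest multiple of 75670 that is ≥ 155509: ⌈155509/75670⌉ × 75670 = 3 × 75670 = 227010.

227010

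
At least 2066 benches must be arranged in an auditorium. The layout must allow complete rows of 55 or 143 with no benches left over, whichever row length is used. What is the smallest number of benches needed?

2145

The number of benches must be a common multiple of 55 and 143, so a multiple of their LCM.
55 = 5 × 11
143 = 11 × 13
LCM(55, 143) = 5 × 11 × 13 = 715.
Smallest multiple of 715 that is ≥ 2066: ⌈2066/715⌉ × 715 = 3 × 715 = 2145.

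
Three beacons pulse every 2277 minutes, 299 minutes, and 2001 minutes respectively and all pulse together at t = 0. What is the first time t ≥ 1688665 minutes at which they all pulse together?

1716858 minutes

Joint pulses occur at multiples of LCM(2277, 299, 2001).
2277 = 3^2 × 11 × 23
299 = 13 × 23
2001 = 3 × 23 × 29
LCM(2277, 299, 2001) = 3^2 × 11 × 13 × 23 × 29 = 858429.
Smallest multiple of 858429 that is ≥ 1688665: ⌈1688665/858429⌉ × 858429 = 2 × 858429 = 1716858.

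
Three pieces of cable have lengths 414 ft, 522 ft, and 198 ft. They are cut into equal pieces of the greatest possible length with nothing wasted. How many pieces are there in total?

63

Piece length = gcd(414, 522, 198).
414 = 2 × 3^2 × 23
522 = 2 × 3^2 × 29
198 = 2 × 3^2 × 11
gcd(414, 522, 198) = 2 × 3^2 = 18.
Total pieces = 414/18 + 522/18 + 198/18 = 23 + 29 + 11 = 63.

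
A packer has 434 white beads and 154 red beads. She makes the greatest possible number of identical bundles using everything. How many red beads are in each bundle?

11

Number of bundles = gcd(434, 154).
434 = 2 × 7 × 31
154 = 2 × 7 × 11
gcd(434, 154) = 2 × 7 = 14.
red beads per bundle = 154 / 14 = 11.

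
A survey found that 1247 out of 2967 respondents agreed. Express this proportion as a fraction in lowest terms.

1247 = 29 × 43
2967 = 3 × 23 × 43
gcd(1247, 2967) = 43.
Divide numerator and denominator by 43: 1247/2967 = 29/69.

29/69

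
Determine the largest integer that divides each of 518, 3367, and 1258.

518 = 2 × 7 × 37
3367 = 7 × 13 × 37
1258 = 2 × 17 × 37
gcd(518, 3367, 1258) = 37.

37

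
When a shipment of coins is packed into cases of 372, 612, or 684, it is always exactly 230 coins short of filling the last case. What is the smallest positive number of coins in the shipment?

360238

Being 230 short of a full case of size k means N ≡ −230 (mod k), i.e. N + 230 is a multiple of each size.
372 = 2^2 × 3 × 31
612 = 2^2 × 3^2 × 17
684 = 2^2 × 3^2 × 19
LCM(372, 612, 684) = 2^2 × 3^2 × 17 × 19 × 31 = 360468.
Smallest positive N is 360468 − 230 = 360238.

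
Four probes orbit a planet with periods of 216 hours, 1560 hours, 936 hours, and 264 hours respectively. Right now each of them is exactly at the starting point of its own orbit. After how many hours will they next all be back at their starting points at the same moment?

154440 hours

They coincide at every common multiple of the periods; the first is the LCM.
216 = 2^3 × 3^3
1560 = 2^3 × 3 × 5 × 13
936 = 2^3 × 3^2 × 13
264 = 2^3 × 3 × 11
LCM(216, 1560, 936, 264) = 2^3 × 3^3 × 5 × 11 × 13 = 154440.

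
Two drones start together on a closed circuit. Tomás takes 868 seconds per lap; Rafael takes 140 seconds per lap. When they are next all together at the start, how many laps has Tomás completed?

5 laps

The first common completion time is the LCM of the periods.
868 = 2^2 × 7 × 31
140 = 2^2 × 5 × 7
LCM(868, 140) = 2^2 × 5 × 7 × 31 = 4340.
Laps for period 868: 4340 / 868 = 5.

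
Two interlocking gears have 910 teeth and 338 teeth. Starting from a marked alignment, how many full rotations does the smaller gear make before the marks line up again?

They are all back at their starting positions together after one LCM of the periods.
910 = 2 × 5 × 7 × 13
338 = 2 × 13^2
LCM(910, 338) = 2 × 5 × 7 × 13^2 = 11830.
Rotations for period 338: 11830 / 338 = 35.

35 rotations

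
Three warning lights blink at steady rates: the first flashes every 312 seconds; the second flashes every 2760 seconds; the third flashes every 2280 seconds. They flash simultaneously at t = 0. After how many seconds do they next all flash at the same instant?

They coincide at every common multiple of the periods; the first is the LCM.
312 = 2^3 × 3 × 13
2760 = 2^3 × 3 × 5 × 23
2280 = 2^3 × 3 × 5 × 19
LCM(312, 2760, 2280) = 2^3 × 3 × 5 × 13 × 19 × 23 = 681720.

681720 seconds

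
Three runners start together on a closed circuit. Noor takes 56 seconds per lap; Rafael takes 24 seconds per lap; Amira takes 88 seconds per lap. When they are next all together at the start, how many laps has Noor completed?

The first common completion time is the LCM of the periods.
56 = 2^3 × 7
24 = 2^3 × 3
88 = 2^3 × 11
LCM(56, 24, 88) = 2^3 × 3 × 7 × 11 = 1848.
Laps for period 56: 1848 / 56 = 33.

33 laps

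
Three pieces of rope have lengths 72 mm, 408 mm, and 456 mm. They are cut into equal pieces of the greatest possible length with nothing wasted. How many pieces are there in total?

Piece length = gcd(72, 408, 456).
72 = 2^3 × 3^2
408 = 2^3 × 3 × 17
456 = 2^3 × 3 × 19
gcd(72, 408, 456) = 2^3 × 3 = 24.
Total pieces = 72/24 + 408/24 + 456/24 = 3 + 17 + 19 = 39.

39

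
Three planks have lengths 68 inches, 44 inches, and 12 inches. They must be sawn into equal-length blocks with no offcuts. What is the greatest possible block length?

The block length must divide every plank, so the greatest is gcd(68, 44, 12).
68 = 2^2 × 17
44 = 2^2 × 11
12 = 2^2 × 3
gcd(68, 44, 12) = 2^2 = 4.

4 inches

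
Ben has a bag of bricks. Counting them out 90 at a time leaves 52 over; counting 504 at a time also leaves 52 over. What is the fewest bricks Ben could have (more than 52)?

2572

N − 52 must be a common multiple of 90 and 504.
90 = 2 × 3^2 × 5
504 = 2^3 × 3^2 × 7
LCM(90, 504) = 2^3 × 3^2 × 5 × 7 = 2520.
Smallest N > 52 is LCM + 52 = 2520 + 52 = 2572.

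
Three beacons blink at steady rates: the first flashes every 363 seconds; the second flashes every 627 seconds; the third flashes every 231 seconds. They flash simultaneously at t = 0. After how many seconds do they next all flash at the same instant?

The first simultaneous occurrence is after LCM of the individual periods.
363 = 3 × 11^2
627 = 3 × 11 × 19
231 = 3 × 7 × 11
LCM(363, 627, 231) = 3 × 7 × 11^2 × 19 = 48279.

48279 seconds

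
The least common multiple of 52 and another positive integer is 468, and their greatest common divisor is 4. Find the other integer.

36

gcd × lcm = product of the two integers, so the other integer is (4 × 468) / 52 = 36.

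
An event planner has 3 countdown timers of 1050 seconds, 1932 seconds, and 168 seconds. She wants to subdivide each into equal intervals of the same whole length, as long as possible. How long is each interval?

The interval must divide each timer length; the longest such is the gcd.
1050 = 2 × 3 × 5^2 × 7
1932 = 2^2 × 3 × 7 × 23
168 = 2^3 × 3 × 7
gcd(1050, 1932, 168) = 2 × 3 × 7 = 42.

42 seconds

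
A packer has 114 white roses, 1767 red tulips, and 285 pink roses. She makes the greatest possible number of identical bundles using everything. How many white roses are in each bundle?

Number of bundles = gcd(114, 1767, 285).
114 = 2 × 3 × 19
1767 = 3 × 19 × 31
285 = 3 × 5 × 19
gcd(114, 1767, 285) = 3 × 19 = 57.
white roses per bundle = 114 / 57 = 2.

2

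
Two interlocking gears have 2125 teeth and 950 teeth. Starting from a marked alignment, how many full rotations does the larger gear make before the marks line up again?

38 rotations

They are all back at their starting positions together after one LCM of the periods.
2125 = 5^3 × 17
950 = 2 × 5^2 × 19
LCM(2125, 950) = 2 × 5^3 × 17 × 19 = 80750.
Rotations for period 2125: 80750 / 2125 = 38.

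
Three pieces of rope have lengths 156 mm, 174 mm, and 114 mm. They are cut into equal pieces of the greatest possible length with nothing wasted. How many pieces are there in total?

Piece length = gcd(156, 174, 114).
156 = 2^2 × 3 × 13
174 = 2 × 3 × 29
114 = 2 × 3 × 19
gcd(156, 174, 114) = 2 × 3 = 6.
Total pieces = 156/6 + 174/6 + 114/6 = 26 + 29 + 19 = 74.

74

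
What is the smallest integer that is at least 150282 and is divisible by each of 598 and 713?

166842

The integer must be a common multiple of 598 and 713, so a multiple of their LCM.
598 = 2 × 13 × 23
713 = 23 × 31
LCM(598, 713) = 2 × 13 × 23 × 31 = 18538.
Smallest multiple of 18538 that is ≥ 150282: ⌈150282/18538⌉ × 18538 = 9 × 18538 = 166842.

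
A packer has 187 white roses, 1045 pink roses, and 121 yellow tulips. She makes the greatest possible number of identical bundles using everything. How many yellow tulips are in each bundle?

Number of bundles = gcd(187, 1045, 121).
187 = 11 × 17
1045 = 5 × 11 × 19
121 = 11^2
gcd(187, 1045, 121) = 11.
yellow tulips per bundle = 121 / 11 = 11.

11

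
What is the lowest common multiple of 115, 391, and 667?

56695

115 = 5 × 23
391 = 17 × 23
667 = 23 × 29
LCM(115, 391, 667) = 5 × 17 × 23 × 29 = 56695.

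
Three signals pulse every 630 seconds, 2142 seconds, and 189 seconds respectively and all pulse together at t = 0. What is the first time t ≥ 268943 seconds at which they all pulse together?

Joint pulses occur at multiples of LCM(630, 2142, 189).
630 = 2 × 3^2 × 5 × 7
2142 = 2 × 3^2 × 7 × 17
189 = 3^3 × 7
LCM(630, 2142, 189) = 2 × 3^3 × 5 × 7 × 17 = 32130.
Smallest multiple of 32130 that is ≥ 268943: ⌈268943/32130⌉ × 32130 = 9 × 32130 = 289170.

289170 seconds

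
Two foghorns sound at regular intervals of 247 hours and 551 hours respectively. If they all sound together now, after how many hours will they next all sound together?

The first simultaneous occurrence is after LCM of the individual periods.
247 = 13 × 19
551 = 19 × 29
LCM(247, 551) = 13 × 19 × 29 = 7163.

7163 hours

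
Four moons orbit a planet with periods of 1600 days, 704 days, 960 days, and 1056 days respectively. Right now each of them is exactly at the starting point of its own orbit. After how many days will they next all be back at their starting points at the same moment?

52800 days

We need the least common multiple of the intervals.
1600 = 2^6 × 5^2
704 = 2^6 × 11
960 = 2^6 × 3 × 5
1056 = 2^5 × 3 × 11
LCM(1600, 704, 960, 1056) = 2^6 × 3 × 5^2 × 11 = 52800.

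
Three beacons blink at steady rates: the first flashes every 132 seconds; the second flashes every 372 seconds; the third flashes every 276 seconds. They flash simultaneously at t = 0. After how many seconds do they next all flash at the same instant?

94116 seconds

The first simultaneous occurrence is after LCM of the individual periods.
132 = 2^2 × 3 × 11
372 = 2^2 × 3 × 31
276 = 2^2 × 3 × 23
LCM(132, 372, 276) = 2^2 × 3 × 11 × 23 × 31 = 94116.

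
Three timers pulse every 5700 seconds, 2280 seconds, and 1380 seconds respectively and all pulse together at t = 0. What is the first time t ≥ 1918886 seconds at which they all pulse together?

Joint pulses occur at multiples of LCM(5700, 2280, 1380).
5700 = 2^2 × 3 × 5^2 × 19
2280 = 2^3 × 3 × 5 × 19
1380 = 2^2 × 3 × 5 × 23
LCM(5700, 2280, 1380) = 2^3 × 3 × 5^2 × 19 × 23 = 262200.
Smallest multiple of 262200 that is ≥ 1918886: ⌈1918886/262200⌉ × 262200 = 8 × 262200 = 2097600.

2097600 seconds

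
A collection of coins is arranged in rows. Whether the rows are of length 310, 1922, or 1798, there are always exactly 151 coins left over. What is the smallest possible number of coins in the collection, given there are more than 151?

278841

N − 151 must be a common multiple of 310, 1922, and 1798.
310 = 2 × 5 × 31
1922 = 2 × 31^2
1798 = 2 × 29 × 31
LCM(310, 1922, 1798) = 2 × 5 × 29 × 31^2 = 278690.
Smallest N > 151 is LCM + 151 = 278690 + 151 = 278841.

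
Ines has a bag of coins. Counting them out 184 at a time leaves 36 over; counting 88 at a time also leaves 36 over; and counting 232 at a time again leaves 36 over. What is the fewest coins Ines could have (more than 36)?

58732

N − 36 must be a common multiple of 184, 88, and 232.
184 = 2^3 × 23
88 = 2^3 × 11
232 = 2^3 × 29
LCM(184, 88, 232) = 2^3 × 11 × 23 × 29 = 58696.
Smallest N > 36 is LCM + 36 = 58696 + 36 = 58732.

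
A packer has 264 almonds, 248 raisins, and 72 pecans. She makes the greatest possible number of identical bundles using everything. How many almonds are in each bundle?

Number of bundles = gcd(264, 248, 72).
264 = 2^3 × 3 × 11
248 = 2^3 × 31
72 = 2^3 × 3^2
gcd(264, 248, 72) = 2^3 = 8.
almonds per bundle = 264 / 8 = 33.

33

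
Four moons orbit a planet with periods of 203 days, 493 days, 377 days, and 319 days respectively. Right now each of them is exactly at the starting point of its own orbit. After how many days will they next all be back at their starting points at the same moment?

They coincide at every common multiple of the periods; the first is the LCM.
203 = 7 × 29
493 = 17 × 29
377 = 13 × 29
319 = 11 × 29
LCM(203, 493, 377, 319) = 7 × 11 × 13 × 17 × 29 = 493493.

493493 days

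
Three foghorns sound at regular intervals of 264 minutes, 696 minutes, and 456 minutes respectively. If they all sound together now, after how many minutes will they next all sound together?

145464 minutes

We need the least common multiple of the intervals.
264 = 2^3 × 3 × 11
696 = 2^3 × 3 × 29
456 = 2^3 × 3 × 19
LCM(264, 696, 456) = 2^3 × 3 × 11 × 19 × 29 = 145464.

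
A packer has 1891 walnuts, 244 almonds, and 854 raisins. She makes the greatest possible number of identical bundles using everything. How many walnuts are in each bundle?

31

Number of bundles = gcd(1891, 244, 854).
1891 = 31 × 61
244 = 2^2 × 61
854 = 2 × 7 × 61
gcd(1891, 244, 854) = 61.
walnuts per bundle = 1891 / 61 = 31.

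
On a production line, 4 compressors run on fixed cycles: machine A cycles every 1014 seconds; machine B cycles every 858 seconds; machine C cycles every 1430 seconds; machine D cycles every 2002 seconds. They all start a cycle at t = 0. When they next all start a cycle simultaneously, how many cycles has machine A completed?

They are all back at their starting positions together after one LCM of the periods.
1014 = 2 × 3 × 13^2
858 = 2 × 3 × 11 × 13
1430 = 2 × 5 × 11 × 13
2002 = 2 × 7 × 11 × 13
LCM(1014, 858, 1430, 2002) = 2 × 3 × 5 × 7 × 11 × 13^2 = 390390.
Cycles for period 1014: 390390 / 1014 = 385.

385 cycles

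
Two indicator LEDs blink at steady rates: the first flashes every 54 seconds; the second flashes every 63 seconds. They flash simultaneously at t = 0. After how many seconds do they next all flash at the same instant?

The first simultaneous occurrence is after LCM of the individual periods.
54 = 2 × 3^3
63 = 3^2 × 7
LCM(54, 63) = 2 × 3^3 × 7 = 378.

378 seconds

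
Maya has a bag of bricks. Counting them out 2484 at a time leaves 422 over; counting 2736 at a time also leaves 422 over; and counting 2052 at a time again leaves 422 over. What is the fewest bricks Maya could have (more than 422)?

N − 422 must be a common multiple of 2484, 2736, and 2052.
2484 = 2^2 × 3^3 × 23
2736 = 2^4 × 3^2 × 19
2052 = 2^2 × 3^3 × 19
LCM(2484, 2736, 2052) = 2^4 × 3^3 × 19 × 23 = 188784.
Smallest N > 422 is LCM + 422 = 188784 + 422 = 189206.

189206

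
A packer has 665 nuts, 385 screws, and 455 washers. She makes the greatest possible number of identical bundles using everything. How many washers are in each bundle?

13

Number of bundles = gcd(665, 385, 455).
665 = 5 × 7 × 19
385 = 5 × 7 × 11
455 = 5 × 7 × 13
gcd(665, 385, 455) = 5 × 7 = 35.
washers per bundle = 455 / 35 = 13.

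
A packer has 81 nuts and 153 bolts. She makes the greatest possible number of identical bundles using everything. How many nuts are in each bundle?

9

Number of bundles = gcd(81, 153).
81 = 3^4
153 = 3^2 × 17
gcd(81, 153) = 3^2 = 9.
nuts per bundle = 81 / 9 = 9.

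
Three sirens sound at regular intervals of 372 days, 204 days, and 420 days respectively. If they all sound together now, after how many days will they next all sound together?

The first simultaneous occurrence is after LCM of the individual periods.
372 = 2^2 × 3 × 31
204 = 2^2 × 3 × 17
420 = 2^2 × 3 × 5 × 7
LCM(372, 204, 420) = 2^2 × 3 × 5 × 7 × 17 × 31 = 221340.

221340 days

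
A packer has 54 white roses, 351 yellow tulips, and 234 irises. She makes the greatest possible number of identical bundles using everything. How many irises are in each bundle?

Number of bundles = gcd(54, 351, 234).
54 = 2 × 3^3
351 = 3^3 × 13
234 = 2 × 3^2 × 13
gcd(54, 351, 234) = 3^2 = 9.
irises per bundle = 234 / 9 = 26.

26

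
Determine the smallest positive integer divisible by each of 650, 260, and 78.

3900

650 = 2 × 5^2 × 13
260 = 2^2 × 5 × 13
78 = 2 × 3 × 13
LCM(650, 260, 78) = 2^2 × 3 × 5^2 × 13 = 3900.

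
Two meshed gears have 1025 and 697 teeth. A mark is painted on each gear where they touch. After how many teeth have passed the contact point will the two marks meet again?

They coincide at every common multiple of the periods; the first is the LCM.
1025 = 5^2 × 41
697 = 17 × 41
LCM(1025, 697) = 5^2 × 17 × 41 = 17425.

17425 teeth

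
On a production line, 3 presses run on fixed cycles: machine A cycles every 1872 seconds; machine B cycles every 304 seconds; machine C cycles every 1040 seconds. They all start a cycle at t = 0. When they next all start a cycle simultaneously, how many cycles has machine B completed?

All finish a whole number of cycles simultaneously at t = LCM of the periods.
1872 = 2^4 × 3^2 × 13
304 = 2^4 × 19
1040 = 2^4 × 5 × 13
LCM(1872, 304, 1040) = 2^4 × 3^2 × 5 × 13 × 19 = 177840.
Cycles for period 304: 177840 / 304 = 585.

585 cycles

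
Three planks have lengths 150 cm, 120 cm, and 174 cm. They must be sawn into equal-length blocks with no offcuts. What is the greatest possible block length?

6 cm

This is the greatest common divisor of 150, 120, and 174.
150 = 2 × 3 × 5^2
120 = 2^3 × 3 × 5
174 = 2 × 3 × 29
gcd(150, 120, 174) = 2 × 3 = 6.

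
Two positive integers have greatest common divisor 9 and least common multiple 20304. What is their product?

For any two positive integers, gcd × lcm = product = 9 × 20304 = 182736.

182736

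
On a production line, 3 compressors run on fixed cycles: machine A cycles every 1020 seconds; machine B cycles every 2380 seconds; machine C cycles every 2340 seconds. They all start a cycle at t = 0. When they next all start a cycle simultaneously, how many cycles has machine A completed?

All finish a whole number of cycles simultaneously at t = LCM of the periods.
1020 = 2^2 × 3 × 5 × 17
2380 = 2^2 × 5 × 7 × 17
2340 = 2^2 × 3^2 × 5 × 13
LCM(1020, 2380, 2340) = 2^2 × 3^2 × 5 × 7 × 13 × 17 = 278460.
Cycles for period 1020: 278460 / 1020 = 273.

273 cycles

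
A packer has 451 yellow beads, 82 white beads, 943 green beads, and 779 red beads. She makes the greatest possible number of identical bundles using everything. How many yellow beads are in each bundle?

11

Number of bundles = gcd(451, 82, 943, 779).
451 = 11 × 41
82 = 2 × 41
943 = 23 × 41
779 = 19 × 41
gcd(451, 82, 943, 779) = 41.
yellow beads per bundle = 451 / 41 = 11.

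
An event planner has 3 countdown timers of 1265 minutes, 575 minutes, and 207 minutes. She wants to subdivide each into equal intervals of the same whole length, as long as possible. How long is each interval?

The interval must divide each timer length; the longest such is the gcd.
1265 = 5 × 11 × 23
575 = 5^2 × 23
207 = 3^2 × 23
gcd(1265, 575, 207) = 23.

23 minutes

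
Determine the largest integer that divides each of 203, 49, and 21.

7

203 = 7 × 29
49 = 7^2
21 = 3 × 7
gcd(203, 49, 21) = 7.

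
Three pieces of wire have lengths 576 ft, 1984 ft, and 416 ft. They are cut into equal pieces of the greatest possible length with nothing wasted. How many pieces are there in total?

Piece length = gcd(576, 1984, 416).
576 = 2^6 × 3^2
1984 = 2^6 × 31
416 = 2^5 × 13
gcd(576, 1984, 416) = 2^5 = 32.
Total pieces = 576/32 + 1984/32 + 416/32 = 18 + 62 + 13 = 93.

93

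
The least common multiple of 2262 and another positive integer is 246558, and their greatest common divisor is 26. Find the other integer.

2834

gcd × lcm = product of the two integers, so the other integer is (26 × 246558) / 2262 = 2834.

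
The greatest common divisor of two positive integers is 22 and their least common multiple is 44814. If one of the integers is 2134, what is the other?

For two integers, gcd × lcm = product, so the other is (22 × 44814) / 2134 = 985908 / 2134 = 462.

462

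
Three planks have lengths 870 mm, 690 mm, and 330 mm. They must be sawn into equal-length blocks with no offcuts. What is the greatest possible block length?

The block length must divide every plank, so the greatest is gcd(870, 690, 330).
870 = 2 × 3 × 5 × 29
690 = 2 × 3 × 5 × 23
330 = 2 × 3 × 5 × 11
gcd(870, 690, 330) = 2 × 3 × 5 = 30.

30 mm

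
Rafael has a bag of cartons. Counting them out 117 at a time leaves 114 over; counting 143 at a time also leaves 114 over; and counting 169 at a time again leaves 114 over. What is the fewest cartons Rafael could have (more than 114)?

16845

N − 114 must be a common multiple of 117, 143, and 169.
117 = 3^2 × 13
143 = 11 × 13
169 = 13^2
LCM(117, 143, 169) = 3^2 × 11 × 13^2 = 16731.
Smallest N > 114 is LCM + 114 = 16731 + 114 = 16845.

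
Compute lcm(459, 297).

459 = 3^3 × 17
297 = 3^3 × 11
LCM(459, 297) = 3^3 × 11 × 17 = 5049.

5049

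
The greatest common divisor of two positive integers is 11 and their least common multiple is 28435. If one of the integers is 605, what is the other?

For two integers, gcd × lcm = product, so the other is (11 × 28435) / 605 = 312785 / 605 = 517.

517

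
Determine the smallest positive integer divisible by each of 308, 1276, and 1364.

276892

308 = 2^2 × 7 × 11
1276 = 2^2 × 11 × 29
1364 = 2^2 × 11 × 31
LCM(308, 1276, 1364) = 2^2 × 7 × 11 × 29 × 31 = 276892.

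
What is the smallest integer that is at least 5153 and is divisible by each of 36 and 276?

The integer must be a common multiple of 36 and 276, so a multiple of their LCM.
36 = 2^2 × 3^2
276 = 2^2 × 3 × 23
LCM(36, 276) = 2^2 × 3^2 × 23 = 828.
Smallest multiple of 828 that is ≥ 5153: ⌈5153/828⌉ × 828 = 7 × 828 = 5796.

5796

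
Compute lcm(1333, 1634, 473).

1333 = 31 × 43
1634 = 2 × 19 × 43
473 = 11 × 43
LCM(1333, 1634, 473) = 2 × 11 × 19 × 31 × 43 = 557194.

557194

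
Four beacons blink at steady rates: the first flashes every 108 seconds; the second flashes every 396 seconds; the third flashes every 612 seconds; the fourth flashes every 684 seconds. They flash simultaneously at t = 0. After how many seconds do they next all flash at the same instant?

The first simultaneous occurrence is after LCM of the individual periods.
108 = 2^2 × 3^3
396 = 2^2 × 3^2 × 11
612 = 2^2 × 3^2 × 17
684 = 2^2 × 3^2 × 19
LCM(108, 396, 612, 684) = 2^2 × 3^3 × 11 × 17 × 19 = 383724.

383724 seconds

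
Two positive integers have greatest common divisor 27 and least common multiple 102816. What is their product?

For any two positive integers, gcd × lcm = product = 27 × 102816 = 2776032.

2776032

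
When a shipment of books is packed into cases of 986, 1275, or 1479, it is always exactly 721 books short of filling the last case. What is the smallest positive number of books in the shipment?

73229

Being 721 short of a full case of size k means N ≡ −721 (mod k), i.e. N + 721 is a multiple of each size.
986 = 2 × 17 × 29
1275 = 3 × 5^2 × 17
1479 = 3 × 17 × 29
LCM(986, 1275, 1479) = 2 × 3 × 5^2 × 17 × 29 = 73950.
Smallest positive N is 73950 − 721 = 73229.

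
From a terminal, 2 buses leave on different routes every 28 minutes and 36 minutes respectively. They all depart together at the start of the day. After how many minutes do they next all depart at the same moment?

252 minutes

They coincide at every common multiple of the periods; the first is the LCM.
28 = 2^2 × 7
36 = 2^2 × 3^2
LCM(28, 36) = 2^2 × 3^2 × 7 = 252.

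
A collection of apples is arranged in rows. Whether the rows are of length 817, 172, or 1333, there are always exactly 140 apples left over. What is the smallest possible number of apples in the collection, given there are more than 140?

N − 140 must be a common multiple of 817, 172, and 1333.
817 = 19 × 43
172 = 2^2 × 43
1333 = 31 × 43
LCM(817, 172, 1333) = 2^2 × 19 × 31 × 43 = 101308.
Smallest N > 140 is LCM + 140 = 101308 + 140 = 101448.

101448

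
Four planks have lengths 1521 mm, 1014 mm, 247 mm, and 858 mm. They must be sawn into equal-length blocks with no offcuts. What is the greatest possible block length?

The block length must divide every plank, so the greatest is gcd(1521, 1014, 247, 858).
1521 = 3^2 × 13^2
1014 = 2 × 3 × 13^2
247 = 13 × 19
858 = 2 × 3 × 11 × 13
gcd(1521, 1014, 247, 858) = 13.

13 mm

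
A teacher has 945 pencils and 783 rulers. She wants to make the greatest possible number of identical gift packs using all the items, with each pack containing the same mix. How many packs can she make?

The pack count must divide each quantity, so the greatest is gcd(945, 783).
945 = 3^3 × 5 × 7
783 = 3^3 × 29
gcd(945, 783) = 3^3 = 27.

27 packs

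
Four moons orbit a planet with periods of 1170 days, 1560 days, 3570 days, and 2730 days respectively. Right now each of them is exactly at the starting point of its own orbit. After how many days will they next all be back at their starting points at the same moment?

The first simultaneous occurrence is after LCM of the individual periods.
1170 = 2 × 3^2 × 5 × 13
1560 = 2^3 × 3 × 5 × 13
3570 = 2 × 3 × 5 × 7 × 17
2730 = 2 × 3 × 5 × 7 × 13
LCM(1170, 1560, 3570, 2730) = 2^3 × 3^2 × 5 × 7 × 13 × 17 = 556920.

556920 days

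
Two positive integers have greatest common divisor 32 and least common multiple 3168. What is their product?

For any two positive integers, gcd × lcm = product = 32 × 3168 = 101376.

101376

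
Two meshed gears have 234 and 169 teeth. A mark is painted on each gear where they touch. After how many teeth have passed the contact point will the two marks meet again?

They coincide at every common multiple of the periods; the first is the LCM.
234 = 2 × 3^2 × 13
169 = 13^2
LCM(234, 169) = 2 × 3^2 × 13^2 = 3042.

3042 teeth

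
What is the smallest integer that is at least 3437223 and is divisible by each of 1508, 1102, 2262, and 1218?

The integer must be a common multiple of 1508, 1102, 2262, and 1218, so a multiple of their LCM.
1508 = 2^2 × 13 × 29
1102 = 2 × 19 × 29
2262 = 2 × 3 × 13 × 29
1218 = 2 × 3 × 7 × 29
LCM(1508, 1102, 2262, 1218) = 2^2 × 3 × 7 × 13 × 19 × 29 = 601692.
Smallest multiple of 601692 that is ≥ 3437223: ⌈3437223/601692⌉ × 601692 = 6 × 601692 = 3610152.

3610152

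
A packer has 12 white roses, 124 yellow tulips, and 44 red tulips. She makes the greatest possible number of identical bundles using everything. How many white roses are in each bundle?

3

Number of bundles = gcd(12, 124, 44).
12 = 2^2 × 3
124 = 2^2 × 31
44 = 2^2 × 11
gcd(12, 124, 44) = 2^2 = 4.
white roses per bundle = 12 / 4 = 3.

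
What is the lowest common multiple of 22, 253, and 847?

22 = 2 × 11
253 = 11 × 23
847 = 7 × 11^2
LCM(22, 253, 847) = 2 × 7 × 11^2 × 23 = 38962.

38962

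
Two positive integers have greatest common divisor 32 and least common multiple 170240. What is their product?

For any two positive integers, gcd × lcm = product = 32 × 170240 = 5447680.

5447680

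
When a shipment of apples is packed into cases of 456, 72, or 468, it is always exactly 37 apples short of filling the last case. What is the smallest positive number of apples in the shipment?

Being 37 short of a full case of size k means N ≡ −37 (mod k), i.e. N + 37 is a multiple of each size.
456 = 2^3 × 3 × 19
72 = 2^3 × 3^2
468 = 2^2 × 3^2 × 13
LCM(456, 72, 468) = 2^3 × 3^2 × 13 × 19 = 17784.
Smallest positive N is 17784 − 37 = 17747.

17747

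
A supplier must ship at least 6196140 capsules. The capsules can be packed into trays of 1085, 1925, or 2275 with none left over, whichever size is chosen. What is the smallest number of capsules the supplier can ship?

6206200

The number of capsules must be a common multiple of 1085, 1925, and 2275, so a multiple of their LCM.
1085 = 5 × 7 × 31
1925 = 5^2 × 7 × 11
2275 = 5^2 × 7 × 13
LCM(1085, 1925, 2275) = 5^2 × 7 × 11 × 13 × 31 = 775775.
Smallest multiple of 775775 that is ≥ 6196140: ⌈6196140/775775⌉ × 775775 = 8 × 775775 = 6206200.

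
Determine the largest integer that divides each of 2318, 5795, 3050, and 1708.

2318 = 2 × 19 × 61
5795 = 5 × 19 × 61
3050 = 2 × 5^2 × 61
1708 = 2^2 × 7 × 61
gcd(2318, 5795, 3050, 1708) = 61.

61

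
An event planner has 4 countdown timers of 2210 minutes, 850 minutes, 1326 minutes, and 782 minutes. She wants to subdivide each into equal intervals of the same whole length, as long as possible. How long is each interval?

The interval must divide each timer length; the longest such is the gcd.
2210 = 2 × 5 × 13 × 17
850 = 2 × 5^2 × 17
1326 = 2 × 3 × 13 × 17
782 = 2 × 17 × 23
gcd(2210, 850, 1326, 782) = 2 × 17 = 34.

34 minutes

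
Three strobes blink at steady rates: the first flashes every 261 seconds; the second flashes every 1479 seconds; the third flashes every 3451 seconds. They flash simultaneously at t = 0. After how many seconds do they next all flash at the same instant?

31059 seconds

The first simultaneous occurrence is after LCM of the individual periods.
261 = 3^2 × 29
1479 = 3 × 17 × 29
3451 = 7 × 17 × 29
LCM(261, 1479, 3451) = 3^2 × 7 × 17 × 29 = 31059.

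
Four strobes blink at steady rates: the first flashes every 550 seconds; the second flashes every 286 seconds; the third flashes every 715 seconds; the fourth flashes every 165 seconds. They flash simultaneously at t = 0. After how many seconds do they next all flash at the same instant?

They coincide at every common multiple of the periods; the first is the LCM.
550 = 2 × 5^2 × 11
286 = 2 × 11 × 13
715 = 5 × 11 × 13
165 = 3 × 5 × 11
LCM(550, 286, 715, 165) = 2 × 3 × 5^2 × 11 × 13 = 21450.

21450 seconds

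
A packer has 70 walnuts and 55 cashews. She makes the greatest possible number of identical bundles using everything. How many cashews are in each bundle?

11

Number of bundles = gcd(70, 55).
70 = 2 × 5 × 7
55 = 5 × 11
gcd(70, 55) = 5.
cashews per bundle = 55 / 5 = 11.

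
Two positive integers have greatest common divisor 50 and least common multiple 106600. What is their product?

For any two positive integers, gcd × lcm = product = 50 × 106600 = 5330000.

5330000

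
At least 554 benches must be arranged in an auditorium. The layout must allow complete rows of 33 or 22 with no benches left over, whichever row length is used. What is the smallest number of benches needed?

The number of benches must be a common multiple of 33 and 22, so a multiple of their LCM.
33 = 3 × 11
22 = 2 × 11
LCM(33, 22) = 2 × 3 × 11 = 66.
Smallest multiple of 66 that is ≥ 554: ⌈554/66⌉ × 66 = 9 × 66 = 594.

594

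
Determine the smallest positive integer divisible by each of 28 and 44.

308

28 = 2^2 × 7
44 = 2^2 × 11
LCM(28, 44) = 2^2 × 7 × 11 = 308.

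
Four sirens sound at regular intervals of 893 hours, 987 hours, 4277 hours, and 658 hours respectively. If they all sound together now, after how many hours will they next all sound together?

The first simultaneous occurrence is after LCM of the individual periods.
893 = 19 × 47
987 = 3 × 7 × 47
4277 = 7 × 13 × 47
658 = 2 × 7 × 47
LCM(893, 987, 4277, 658) = 2 × 3 × 7 × 13 × 19 × 47 = 487578.

487578 hours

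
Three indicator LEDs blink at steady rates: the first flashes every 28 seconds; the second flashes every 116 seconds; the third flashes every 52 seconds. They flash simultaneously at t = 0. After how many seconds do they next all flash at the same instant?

We need the least common multiple of the intervals.
28 = 2^2 × 7
116 = 2^2 × 29
52 = 2^2 × 13
LCM(28, 116, 52) = 2^2 × 7 × 13 × 29 = 10556.

10556 seconds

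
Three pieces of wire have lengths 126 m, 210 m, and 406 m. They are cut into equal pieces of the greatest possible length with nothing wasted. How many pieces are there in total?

53

Piece length = gcd(126, 210, 406).
126 = 2 × 3^2 × 7
210 = 2 × 3 × 5 × 7
406 = 2 × 7 × 29
gcd(126, 210, 406) = 2 × 7 = 14.
Total pieces = 126/14 + 210/14 + 406/14 = 9 + 15 + 29 = 53.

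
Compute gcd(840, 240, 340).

20

840 = 2^3 × 3 × 5 × 7
240 = 2^4 × 3 × 5
340 = 2^2 × 5 × 17
gcd(840, 240, 340) = 2^2 × 5 = 20.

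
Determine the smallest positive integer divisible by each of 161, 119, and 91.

161 = 7 × 23
119 = 7 × 17
91 = 7 × 13
LCM(161, 119, 91) = 7 × 13 × 17 × 23 = 35581.

35581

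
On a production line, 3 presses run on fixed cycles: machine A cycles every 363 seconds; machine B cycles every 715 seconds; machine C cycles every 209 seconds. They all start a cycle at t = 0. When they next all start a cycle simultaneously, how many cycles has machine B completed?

They are all back at their starting positions together after one LCM of the periods.
363 = 3 × 11^2
715 = 5 × 11 × 13
209 = 11 × 19
LCM(363, 715, 209) = 3 × 5 × 11^2 × 13 × 19 = 448305.
Cycles for period 715: 448305 / 715 = 627.

627 cycles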